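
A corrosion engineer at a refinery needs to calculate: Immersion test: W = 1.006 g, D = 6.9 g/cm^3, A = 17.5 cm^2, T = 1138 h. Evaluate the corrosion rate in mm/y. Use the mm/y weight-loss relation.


Apply the mm/y weight-loss relation: CR = 87600 * W / (D * A * T)
Numerator: 87600 * 1.006 = 88125.6
Denominator: 6.9 * 17.5 * 1138 = 137413.5
CR = 88125.6 / 137413.5 = 0.641317 mm/y

0.641317 mm/y


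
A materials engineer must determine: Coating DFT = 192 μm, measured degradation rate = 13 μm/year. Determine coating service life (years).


Service life = thickness / degradation rate
Life = 192 / 13 = 14.8 years

14.8 years


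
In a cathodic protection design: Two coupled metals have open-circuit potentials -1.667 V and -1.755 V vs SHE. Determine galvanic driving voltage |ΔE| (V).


Driving voltage is the absolute potential difference.
|ΔE| = |-1.667 − (-1.755)| = 0.088 V

0.088 V


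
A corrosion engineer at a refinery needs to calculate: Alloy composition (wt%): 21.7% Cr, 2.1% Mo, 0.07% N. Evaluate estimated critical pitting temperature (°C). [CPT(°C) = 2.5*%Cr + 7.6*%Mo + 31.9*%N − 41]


Apply the ASTM G48 empirical CPT estimate: CPT(°C) = 2.5*%Cr + 7.6*%Mo + 31.9*%N − 41
2.5*21.7 = 54.25; 7.6*2.1 = 15.96; 31.9*0.07 = 2.233
CPT = 54.25 + 15.96 + 2.233 − 41 = 31.443 °C
Rounded to 0.1 °C: CPT ≈ 31.4 °C

31.4 °C


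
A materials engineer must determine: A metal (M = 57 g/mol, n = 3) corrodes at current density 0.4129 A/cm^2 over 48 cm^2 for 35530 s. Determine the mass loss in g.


Apply Faraday's law: m = i*A*t*M / (n*F)
Total charge passed Q = i*A*t = 0.4129*48*35530 = 704176.176 C
m = Q*M/(n*F) = 704176.176*57/(3*96485) = 138.6676 g

138.6676 g


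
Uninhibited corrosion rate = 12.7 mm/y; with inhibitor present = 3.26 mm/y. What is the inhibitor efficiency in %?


Apply the inhibitor-efficiency definition: IE = (CR_blank − CR_inh)/CR_blank × 100
IE = (12.7 − 3.26) / 12.7 × 100
IE = 9.44 / 12.7 × 100 = 74.3 %

74.3 %


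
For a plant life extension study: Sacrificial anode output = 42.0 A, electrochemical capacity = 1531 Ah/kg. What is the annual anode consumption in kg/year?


Annual consumption = current * hours per year / capacity
Rate = 42.0 * 8760 / 1531 = 240.3 kg/year

240.3 kg/year


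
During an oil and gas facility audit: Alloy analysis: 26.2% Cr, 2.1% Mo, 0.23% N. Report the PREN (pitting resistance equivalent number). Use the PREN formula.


Apply the PREN formula: PREN = Cr + 3.3*Mo + 16*N
PREN = 26.2 + 3.3*2.1 + 16*0.23
PREN = 26.2 + 6.93 + 3.68 = 36.81

36.81


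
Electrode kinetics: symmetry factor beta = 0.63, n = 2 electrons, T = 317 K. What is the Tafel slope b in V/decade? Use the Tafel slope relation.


Apply the Tafel slope relation: b = 2.303*R*T/(beta*n*F)
Numerator: 2.303 * 8.314 * 317 = 6069.64
Denominator: 0.63 * 2 * 96485 = 121571.1
b = 6069.64 / 121571.1 = 0.05 V/decade

0.05 V/decade


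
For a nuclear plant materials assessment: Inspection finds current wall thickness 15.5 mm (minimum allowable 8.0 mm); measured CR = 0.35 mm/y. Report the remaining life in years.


Apply the remaining-life relation: RL = (t_current − t_min) / CR
RL = (15.5 − 8.0) / 0.35 = 7.5 / 0.35 = 21.4 years

21.4 years


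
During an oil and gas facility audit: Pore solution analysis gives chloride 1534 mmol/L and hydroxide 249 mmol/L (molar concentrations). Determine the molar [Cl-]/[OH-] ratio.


Threshold parameter = [Cl-] / [OH-] (molar basis; both in mmol/L, so units cancel)
Ratio = 1534 / 249 = 6.16

6.16


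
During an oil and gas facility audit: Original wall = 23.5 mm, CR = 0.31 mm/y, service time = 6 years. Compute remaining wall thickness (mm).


Remaining wall = original − CR × time
t = 23.5 − 0.31*6 = 23.5 − 1.86 = 21.64 mm

21.64 mm


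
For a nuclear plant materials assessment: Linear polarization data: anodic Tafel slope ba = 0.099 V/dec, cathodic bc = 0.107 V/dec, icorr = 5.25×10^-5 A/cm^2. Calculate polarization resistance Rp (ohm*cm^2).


Apply the Stern-Geary equation: Rp = ba*bc / (2.303*icorr*(ba+bc))
ba*bc = 0.099*0.107 = 0.010593
ba+bc = 0.206; 2.303*icorr*(ba+bc) = 2.303*5.25×10^-5*0.206 = 2.4906945×10^-5
Rp = 0.010593 / 2.4906945×10^-5 = 425.3 ohm*cm^2

425.3 ohm*cm^2


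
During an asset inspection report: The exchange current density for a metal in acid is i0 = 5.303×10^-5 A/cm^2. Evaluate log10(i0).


i0 = 5.303×10^-5 A/cm^2
log10(i0) = -4.275

-4.275


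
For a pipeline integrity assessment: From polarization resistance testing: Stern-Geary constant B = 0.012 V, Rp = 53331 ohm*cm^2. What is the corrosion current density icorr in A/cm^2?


Apply the Stern-Geary relation: icorr = B / Rp
icorr = 0.012 / 53331 = 2.25×10^-7 A/cm^2

2.25×10^-7 A/cm^2


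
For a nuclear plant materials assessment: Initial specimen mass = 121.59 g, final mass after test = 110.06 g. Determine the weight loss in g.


Weight loss = initial − final
WL = 121.59 − 110.06 = 11.53 g

11.53 g


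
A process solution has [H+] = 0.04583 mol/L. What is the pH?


pH = −log10[H+]
pH = −log10(0.04583) = 1.34

1.34


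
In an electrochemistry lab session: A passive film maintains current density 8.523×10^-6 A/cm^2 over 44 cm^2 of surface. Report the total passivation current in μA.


I = i_pass * A, then convert A → μA (×10^6)
I = 8.523×10^-6 * 44 * 10^6 = 375.01 μA

375.01 μA


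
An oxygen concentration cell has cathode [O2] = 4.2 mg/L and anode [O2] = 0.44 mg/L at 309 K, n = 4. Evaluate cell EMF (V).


Apply the Nernst concentration-cell relation: E = (RT/nF)*ln(C_cathode/C_anode)
RT/nF = 8.314*309/(4*96485) = 0.00665654 V
ln(4.2/0.44) = 2.25607
E = 0.00665654 * 2.25607 = 0.01502 V

0.01502 V


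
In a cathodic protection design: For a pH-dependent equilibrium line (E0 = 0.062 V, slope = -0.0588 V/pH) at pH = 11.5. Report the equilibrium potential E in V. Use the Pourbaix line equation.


Apply the Pourbaix line equation: E = E0 + slope*pH
E = 0.062 + (-0.0588)*11.5 = 0.062 + (-0.6762) = -0.6142 V
Rounded to 3 decimal places: E = -0.614 V

-0.614 V


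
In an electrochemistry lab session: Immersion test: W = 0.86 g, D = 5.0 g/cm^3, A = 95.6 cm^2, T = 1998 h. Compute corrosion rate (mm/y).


Apply the mm/y weight-loss relation: CR = 87600 * W / (D * A * T)
Numerator: 87600 * 0.86 = 75336.0
Denominator: 5.0 * 95.6 * 1998 = 955044.0
CR = 75336.0 / 955044.0 = 0.07888 mm/y

0.07888 mm/y


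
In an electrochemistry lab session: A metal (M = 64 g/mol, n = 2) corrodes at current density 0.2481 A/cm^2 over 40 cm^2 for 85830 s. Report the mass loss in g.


Apply Faraday's law: m = i*A*t*M / (n*F)
Total charge passed Q = i*A*t = 0.2481*40*85830 = 851776.92 C
m = Q*M/(n*F) = 851776.92*64/(2*96485) = 282.49843 g

282.49843 g


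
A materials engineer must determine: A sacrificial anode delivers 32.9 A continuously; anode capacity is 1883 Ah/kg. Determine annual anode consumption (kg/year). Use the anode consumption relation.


Annual consumption = current * hours per year / capacity
Rate = 32.9 * 8760 / 1883 = 153.1 kg/year

153.1 kg/year


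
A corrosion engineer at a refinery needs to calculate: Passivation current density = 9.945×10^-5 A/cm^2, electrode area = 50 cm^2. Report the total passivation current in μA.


I = i_pass * A, then convert A → μA (×10^6)
I = 9.945×10^-5 * 50 * 10^6 = 4972.5 μA

4972.5 μA


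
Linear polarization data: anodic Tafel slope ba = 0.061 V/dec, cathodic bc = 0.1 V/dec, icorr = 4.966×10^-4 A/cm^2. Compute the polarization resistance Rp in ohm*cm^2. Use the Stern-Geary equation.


Apply the Stern-Geary equation: Rp = ba*bc / (2.303*icorr*(ba+bc))
ba*bc = 0.061*0.1 = 0.0061
ba+bc = 0.161; 2.303*icorr*(ba+bc) = 2.303*4.966×10^-4*0.161 = 1.8413084×10^-4
Rp = 0.0061 / 1.8413084×10^-4 = 33.1 ohm*cm^2

33.1 ohm*cm^2


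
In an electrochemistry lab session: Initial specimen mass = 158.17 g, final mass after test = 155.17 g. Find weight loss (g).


Weight loss = initial − final
WL = 158.17 − 155.17 = 3.0 g

3.0 g


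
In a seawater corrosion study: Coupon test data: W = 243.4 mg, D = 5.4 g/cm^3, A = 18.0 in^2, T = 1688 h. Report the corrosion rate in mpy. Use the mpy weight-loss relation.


Apply the mpy weight-loss relation: CR = 534 * W / (D * A * T)
Numerator: 534 * 243.4 = 129975.6
Denominator: 5.4 * 18.0 * 1688 = 164073.6
CR = 129975.6 / 164073.6 = 0.79218 mpy

0.79218 mpy


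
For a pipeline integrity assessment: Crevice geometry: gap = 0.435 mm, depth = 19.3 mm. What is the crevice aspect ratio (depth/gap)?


Aspect ratio = depth / gap
Ratio = 19.3 / 0.435 = 44.4

44.4


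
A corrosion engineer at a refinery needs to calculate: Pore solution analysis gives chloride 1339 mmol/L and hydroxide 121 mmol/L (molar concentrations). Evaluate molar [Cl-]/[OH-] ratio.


Threshold parameter = [Cl-] / [OH-] (molar basis; both in mmol/L, so units cancel)
Ratio = 1339 / 121 = 11.07

11.07


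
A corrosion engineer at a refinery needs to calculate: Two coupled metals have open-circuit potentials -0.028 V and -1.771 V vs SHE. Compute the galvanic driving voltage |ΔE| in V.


Driving voltage is the absolute potential difference.
|ΔE| = |-0.028 − (-1.771)| = 1.743 V

1.743 V


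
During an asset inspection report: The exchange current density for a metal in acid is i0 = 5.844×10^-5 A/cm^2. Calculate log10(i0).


i0 = 5.844×10^-5 A/cm^2
log10(i0) = -4.233

-4.233


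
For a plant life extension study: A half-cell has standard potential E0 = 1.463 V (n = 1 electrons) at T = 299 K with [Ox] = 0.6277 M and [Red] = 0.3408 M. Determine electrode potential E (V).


Apply the Nernst equation: E = E0 + (RT/nF)*ln([Ox]/[Red])
Step 1: RT/nF = 8.314*299/(1*96485) = 0.02576448 V
Step 2: [Ox]/[Red] = 0.6277/0.3408 = 1.841843
Step 3: ln(1.841843) = 0.610767
Step 4: correction = 0.02576448 * 0.610767 = 0.0157 V
E = 1.463 + 0.0157 = 1.4787 V

1.4787 V


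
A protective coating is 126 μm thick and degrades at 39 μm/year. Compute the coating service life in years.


Service life = thickness / degradation rate
Life = 126 / 39 = 3.2 years

3.2 years


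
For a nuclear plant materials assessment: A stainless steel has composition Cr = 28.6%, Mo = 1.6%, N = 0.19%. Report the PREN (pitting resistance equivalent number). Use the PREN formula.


Apply the PREN formula: PREN = Cr + 3.3*Mo + 16*N
PREN = 28.6 + 3.3*1.6 + 16*0.19
PREN = 28.6 + 5.28 + 3.04 = 36.92

36.92


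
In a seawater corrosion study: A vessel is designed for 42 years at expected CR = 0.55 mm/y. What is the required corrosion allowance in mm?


Corrosion allowance = CR × design life
CA = 0.55 * 42 = 23.1 mm

23.1 mm


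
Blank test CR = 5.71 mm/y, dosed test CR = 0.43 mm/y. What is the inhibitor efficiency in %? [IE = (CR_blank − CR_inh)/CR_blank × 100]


Apply the inhibitor-efficiency definition: IE = (CR_blank − CR_inh)/CR_blank × 100
IE = (5.71 − 0.43) / 5.71 × 100
IE = 5.28 / 5.71 × 100 = 92.5 %

92.5 %


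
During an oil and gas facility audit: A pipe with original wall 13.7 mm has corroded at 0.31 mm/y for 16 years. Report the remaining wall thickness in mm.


Remaining wall = original − CR × time
t = 13.7 − 0.31*16 = 13.7 − 4.96 = 8.74 mm

8.74 mm


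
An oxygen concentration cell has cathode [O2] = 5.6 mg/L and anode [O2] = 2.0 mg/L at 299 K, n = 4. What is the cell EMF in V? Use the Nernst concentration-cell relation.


Apply the Nernst concentration-cell relation: E = (RT/nF)*ln(C_cathode/C_anode)
RT/nF = 8.314*299/(4*96485) = 0.00644112 V
ln(5.6/2.0) = 1.02962
E = 0.00644112 * 1.02962 = 0.00663 V

0.00663 V


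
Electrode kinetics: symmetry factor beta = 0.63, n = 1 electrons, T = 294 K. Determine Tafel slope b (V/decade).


Apply the Tafel slope relation: b = 2.303*R*T/(beta*n*F)
Numerator: 2.303 * 8.314 * 294 = 5629.26
Denominator: 0.63 * 1 * 96485 = 60785.55
b = 5629.26 / 60785.55 = 0.093 V/decade

0.093 V/decade


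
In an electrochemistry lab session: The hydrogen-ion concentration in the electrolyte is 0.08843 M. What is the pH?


pH = −log10[H+]
pH = −log10(0.08843) = 1.05

1.05


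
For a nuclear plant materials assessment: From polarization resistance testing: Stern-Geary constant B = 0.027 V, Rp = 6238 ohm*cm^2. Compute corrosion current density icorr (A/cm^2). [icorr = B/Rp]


Apply the Stern-Geary relation: icorr = B / Rp
icorr = 0.027 / 6238 = 4.328×10^-6 A/cm^2

4.328×10^-6 A/cm^2


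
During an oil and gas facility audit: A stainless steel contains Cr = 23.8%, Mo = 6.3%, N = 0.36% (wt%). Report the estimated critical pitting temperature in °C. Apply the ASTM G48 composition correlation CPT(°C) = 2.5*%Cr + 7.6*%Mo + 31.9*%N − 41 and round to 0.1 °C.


Apply the ASTM G48 empirical CPT estimate: CPT(°C) = 2.5*%Cr + 7.6*%Mo + 31.9*%N − 41
2.5*23.8 = 59.5; 7.6*6.3 = 47.88; 31.9*0.36 = 11.484
CPT = 59.5 + 47.88 + 11.484 − 41 = 77.864 °C
Rounded to 0.1 °C: CPT ≈ 77.9 °C

77.9 °C


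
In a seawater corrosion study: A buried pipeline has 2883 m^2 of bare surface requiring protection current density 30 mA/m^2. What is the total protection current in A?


I = area * current density, then convert mA → A (÷1000)
I = 2883 * 30 / 1000 = 86.49 A

86.49 A


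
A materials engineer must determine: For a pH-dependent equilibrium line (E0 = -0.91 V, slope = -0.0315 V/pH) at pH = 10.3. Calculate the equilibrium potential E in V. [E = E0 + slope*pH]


Apply the Pourbaix line equation: E = E0 + slope*pH
E = -0.91 + (-0.0315)*10.3 = -0.91 + (-0.32445) = -1.23445 V
Rounded to 3 decimal places: E = -1.234 V

-1.234 V


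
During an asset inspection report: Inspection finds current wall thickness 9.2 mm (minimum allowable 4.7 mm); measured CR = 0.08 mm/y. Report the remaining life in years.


Apply the remaining-life relation: RL = (t_current − t_min) / CR
RL = (9.2 − 4.7) / 0.08 = 4.5 / 0.08 = 56.3 years

56.3 years


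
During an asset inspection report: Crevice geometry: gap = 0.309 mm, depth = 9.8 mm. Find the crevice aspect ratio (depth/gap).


Aspect ratio = depth / gap
Ratio = 9.8 / 0.309 = 31.7

31.7


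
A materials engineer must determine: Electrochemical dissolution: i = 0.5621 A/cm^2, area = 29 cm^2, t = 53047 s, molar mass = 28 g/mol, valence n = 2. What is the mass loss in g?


Apply Faraday's law: m = i*A*t*M / (n*F)
Total charge passed Q = i*A*t = 0.5621*29*53047 = 864713.8423 C
m = Q*M/(n*F) = 864713.8423*28/(2*96485) = 125.4702 g

125.4702 g


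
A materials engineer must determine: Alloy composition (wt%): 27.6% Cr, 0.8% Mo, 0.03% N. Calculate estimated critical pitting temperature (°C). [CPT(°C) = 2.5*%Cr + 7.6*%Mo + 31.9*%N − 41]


Apply the ASTM G48 empirical CPT estimate: CPT(°C) = 2.5*%Cr + 7.6*%Mo + 31.9*%N − 41
2.5*27.6 = 69; 7.6*0.8 = 6.08; 31.9*0.03 = 0.957
CPT = 69 + 6.08 + 0.957 − 41 = 35.037 °C
Rounded to 0.1 °C: CPT ≈ 35.0 °C

35.0 °C


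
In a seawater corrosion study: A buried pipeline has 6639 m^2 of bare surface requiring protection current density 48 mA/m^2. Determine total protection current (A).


I = area * current density, then convert mA → A (÷1000)
I = 6639 * 48 / 1000 = 318.67 A

318.67 A


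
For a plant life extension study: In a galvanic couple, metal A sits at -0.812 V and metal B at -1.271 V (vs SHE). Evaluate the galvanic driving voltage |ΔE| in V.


Driving voltage is the absolute potential difference.
|ΔE| = |-0.812 − (-1.271)| = 0.459 V

0.459 V


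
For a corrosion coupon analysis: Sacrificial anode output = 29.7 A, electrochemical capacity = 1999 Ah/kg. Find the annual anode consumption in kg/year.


Annual consumption = current * hours per year / capacity
Rate = 29.7 * 8760 / 1999 = 130.2 kg/year

130.2 kg/year


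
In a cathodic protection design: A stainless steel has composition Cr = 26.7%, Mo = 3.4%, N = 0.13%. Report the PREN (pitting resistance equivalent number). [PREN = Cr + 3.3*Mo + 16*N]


Apply the PREN formula: PREN = Cr + 3.3*Mo + 16*N
PREN = 26.7 + 3.3*3.4 + 16*0.13
PREN = 26.7 + 11.22 + 2.08 = 40.0

40.0


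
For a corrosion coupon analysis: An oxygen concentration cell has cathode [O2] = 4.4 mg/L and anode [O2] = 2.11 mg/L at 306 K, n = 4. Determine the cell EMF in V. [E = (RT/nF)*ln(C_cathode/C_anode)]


Apply the Nernst concentration-cell relation: E = (RT/nF)*ln(C_cathode/C_anode)
RT/nF = 8.314*306/(4*96485) = 0.00659192 V
ln(4.4/2.11) = 0.73492
E = 0.00659192 * 0.73492 = 0.00484 V

0.00484 V


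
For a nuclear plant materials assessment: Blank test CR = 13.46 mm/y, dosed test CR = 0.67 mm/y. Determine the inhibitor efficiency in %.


Apply the inhibitor-efficiency definition: IE = (CR_blank − CR_inh)/CR_blank × 100
IE = (13.46 − 0.67) / 13.46 × 100
IE = 12.79 / 13.46 × 100 = 95.0 %

95.0 %


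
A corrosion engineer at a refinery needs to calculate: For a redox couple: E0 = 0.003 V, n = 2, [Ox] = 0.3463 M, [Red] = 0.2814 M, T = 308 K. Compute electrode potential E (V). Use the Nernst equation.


Apply the Nernst equation: E = E0 + (RT/nF)*ln([Ox]/[Red])
Step 1: RT/nF = 8.314*308/(2*96485) = 0.01327 V
Step 2: [Ox]/[Red] = 0.3463/0.2814 = 1.230633
Step 3: ln(1.230633) = 0.207529
Step 4: correction = 0.01327 * 0.207529 = 0.0028 V
E = 0.003 + 0.0028 = 0.0058 V

0.0058 V


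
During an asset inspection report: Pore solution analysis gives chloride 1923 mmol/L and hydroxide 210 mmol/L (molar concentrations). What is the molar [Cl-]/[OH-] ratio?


Threshold parameter = [Cl-] / [OH-] (molar basis; both in mmol/L, so units cancel)
Ratio = 1923 / 210 = 9.16

9.16


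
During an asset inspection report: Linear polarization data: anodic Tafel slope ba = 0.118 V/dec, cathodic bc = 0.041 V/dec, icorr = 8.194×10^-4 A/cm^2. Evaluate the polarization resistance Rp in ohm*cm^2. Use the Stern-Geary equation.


Apply the Stern-Geary equation: Rp = ba*bc / (2.303*icorr*(ba+bc))
ba*bc = 0.118*0.041 = 0.004838
ba+bc = 0.159; 2.303*icorr*(ba+bc) = 2.303*8.194×10^-4*0.159 = 3.0004543×10^-4
Rp = 0.004838 / 3.0004543×10^-4 = 16.12 ohm*cm^2

16.12 ohm*cm^2


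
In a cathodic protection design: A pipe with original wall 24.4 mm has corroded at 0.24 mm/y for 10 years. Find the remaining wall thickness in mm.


Remaining wall = original − CR × time
t = 24.4 − 0.24*10 = 24.4 − 2.4 = 22.0 mm

22.0 mm


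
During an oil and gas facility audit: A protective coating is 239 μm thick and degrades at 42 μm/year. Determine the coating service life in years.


Service life = thickness / degradation rate
Life = 239 / 42 = 5.7 years

5.7 years


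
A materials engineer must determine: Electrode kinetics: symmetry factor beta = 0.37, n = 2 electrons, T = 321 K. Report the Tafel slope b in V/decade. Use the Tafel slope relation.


Apply the Tafel slope relation: b = 2.303*R*T/(beta*n*F)
Numerator: 2.303 * 8.314 * 321 = 6146.23
Denominator: 0.37 * 2 * 96485 = 71398.9
b = 6146.23 / 71398.9 = 0.086 V/decade

0.086 V/decade


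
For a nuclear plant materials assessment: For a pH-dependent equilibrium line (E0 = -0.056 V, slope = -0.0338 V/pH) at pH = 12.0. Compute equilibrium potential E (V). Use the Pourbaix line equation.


Apply the Pourbaix line equation: E = E0 + slope*pH
E = -0.056 + (-0.0338)*12.0 = -0.056 + (-0.4056) = -0.4616 V
Rounded to 4 decimal places: E = -0.4616 V

-0.4616 V


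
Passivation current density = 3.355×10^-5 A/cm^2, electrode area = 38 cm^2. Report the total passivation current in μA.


I = i_pass * A, then convert A → μA (×10^6)
I = 3.355×10^-5 * 38 * 10^6 = 1274.9 μA

1274.9 μA


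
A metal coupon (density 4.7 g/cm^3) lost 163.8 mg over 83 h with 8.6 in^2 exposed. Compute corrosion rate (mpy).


Apply the mpy weight-loss relation: CR = 534 * W / (D * A * T)
Numerator: 534 * 163.8 = 87469.2
Denominator: 4.7 * 8.6 * 83 = 3354.86
CR = 87469.2 / 3354.86 = 26.0724 mpy

26.0724 mpy


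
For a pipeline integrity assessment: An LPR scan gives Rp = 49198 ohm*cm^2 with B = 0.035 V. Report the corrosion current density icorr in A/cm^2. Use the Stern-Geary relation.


Apply the Stern-Geary relation: icorr = B / Rp
icorr = 0.035 / 49198 = 7.114×10^-7 A/cm^2

7.114×10^-7 A/cm^2


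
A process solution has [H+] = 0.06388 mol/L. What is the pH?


pH = −log10[H+]
pH = −log10(0.06388) = 1.19

1.19


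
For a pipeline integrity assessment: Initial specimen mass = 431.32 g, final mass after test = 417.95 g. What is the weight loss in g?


Weight loss = initial − final
WL = 431.32 − 417.95 = 13.37 g

13.37 g


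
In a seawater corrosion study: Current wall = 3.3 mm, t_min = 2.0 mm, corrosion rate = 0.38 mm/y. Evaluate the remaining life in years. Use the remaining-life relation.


Apply the remaining-life relation: RL = (t_current − t_min) / CR
RL = (3.3 − 2.0) / 0.38 = 1.3 / 0.38 = 3.4 years

3.4 years


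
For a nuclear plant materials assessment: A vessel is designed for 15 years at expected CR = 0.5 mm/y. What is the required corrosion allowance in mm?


Corrosion allowance = CR × design life
CA = 0.5 * 15 = 7.5 mm

7.5 mm


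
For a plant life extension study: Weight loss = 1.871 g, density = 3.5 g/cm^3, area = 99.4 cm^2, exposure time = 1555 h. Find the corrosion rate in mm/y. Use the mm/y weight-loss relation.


Apply the mm/y weight-loss relation: CR = 87600 * W / (D * A * T)
Numerator: 87600 * 1.871 = 163899.6
Denominator: 3.5 * 99.4 * 1555 = 540984.5
CR = 163899.6 / 540984.5 = 0.302965 mm/y

0.302965 mm/y


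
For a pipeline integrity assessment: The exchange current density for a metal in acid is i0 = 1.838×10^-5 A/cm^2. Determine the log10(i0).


i0 = 1.838×10^-5 A/cm^2
log10(i0) = -4.736

-4.736


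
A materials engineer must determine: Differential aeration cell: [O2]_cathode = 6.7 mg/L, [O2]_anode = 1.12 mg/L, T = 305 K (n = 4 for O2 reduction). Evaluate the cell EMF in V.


Apply the Nernst concentration-cell relation: E = (RT/nF)*ln(C_cathode/C_anode)
RT/nF = 8.314*305/(4*96485) = 0.00657037 V
ln(6.7/1.12) = 1.78878
E = 0.00657037 * 1.78878 = 0.01175 V

0.01175 V


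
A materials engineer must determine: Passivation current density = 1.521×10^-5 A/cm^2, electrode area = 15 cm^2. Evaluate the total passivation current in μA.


I = i_pass * A, then convert A → μA (×10^6)
I = 1.521×10^-5 * 15 * 10^6 = 228.15 μA

228.15 μA


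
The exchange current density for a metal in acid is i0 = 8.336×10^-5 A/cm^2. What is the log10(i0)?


i0 = 8.336×10^-5 A/cm^2
log10(i0) = -4.079

-4.079


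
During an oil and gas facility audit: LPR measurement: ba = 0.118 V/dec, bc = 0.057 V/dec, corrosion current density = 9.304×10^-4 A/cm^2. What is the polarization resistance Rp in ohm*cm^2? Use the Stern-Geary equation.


Apply the Stern-Geary equation: Rp = ba*bc / (2.303*icorr*(ba+bc))
ba*bc = 0.118*0.057 = 0.006726
ba+bc = 0.175; 2.303*icorr*(ba+bc) = 2.303*9.304×10^-4*0.175 = 3.7497446×10^-4
Rp = 0.006726 / 3.7497446×10^-4 = 17.9 ohm*cm^2

17.9 ohm*cm^2


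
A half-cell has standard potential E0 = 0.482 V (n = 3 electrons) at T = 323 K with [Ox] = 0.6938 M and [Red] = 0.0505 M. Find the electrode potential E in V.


Apply the Nernst equation: E = E0 + (RT/nF)*ln([Ox]/[Red])
Step 1: RT/nF = 8.314*323/(3*96485) = 0.00927751 V
Step 2: [Ox]/[Red] = 0.6938/0.0505 = 13.738614
Step 3: ln(13.738614) = 2.62021
Step 4: correction = 0.00927751 * 2.62021 = 0.024 V
E = 0.482 + 0.024 = 0.506 V

0.506 V


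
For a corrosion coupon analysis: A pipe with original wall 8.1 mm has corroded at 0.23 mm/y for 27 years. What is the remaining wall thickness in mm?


Remaining wall = original − CR × time
t = 8.1 − 0.23*27 = 8.1 − 6.21 = 1.89 mm

1.89 mm


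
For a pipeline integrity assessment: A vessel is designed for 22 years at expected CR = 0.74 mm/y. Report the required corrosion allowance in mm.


Corrosion allowance = CR × design life
CA = 0.74 * 22 = 16.28 mm

16.28 mm


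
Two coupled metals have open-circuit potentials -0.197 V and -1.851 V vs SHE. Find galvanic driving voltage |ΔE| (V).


Driving voltage is the absolute potential difference.
|ΔE| = |-0.197 − (-1.851)| = 1.654 V

1.654 V


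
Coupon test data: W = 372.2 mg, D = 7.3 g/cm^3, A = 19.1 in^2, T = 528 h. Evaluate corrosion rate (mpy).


Apply the mpy weight-loss relation: CR = 534 * W / (D * A * T)
Numerator: 534 * 372.2 = 198754.8
Denominator: 7.3 * 19.1 * 528 = 73619.04
CR = 198754.8 / 73619.04 = 2.69977 mpy

2.69977 mpy


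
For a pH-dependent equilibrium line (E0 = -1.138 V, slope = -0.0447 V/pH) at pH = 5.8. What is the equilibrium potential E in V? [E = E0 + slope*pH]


Apply the Pourbaix line equation: E = E0 + slope*pH
E = -1.138 + (-0.0447)*5.8 = -1.138 + (-0.25926) = -1.39726 V
Rounded to 4 decimal places: E = -1.3973 V

-1.3973 V


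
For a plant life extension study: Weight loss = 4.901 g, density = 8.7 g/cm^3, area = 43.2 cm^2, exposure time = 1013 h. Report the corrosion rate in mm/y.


Apply the mm/y weight-loss relation: CR = 87600 * W / (D * A * T)
Numerator: 87600 * 4.901 = 429327.6
Denominator: 8.7 * 43.2 * 1013 = 380725.92
CR = 429327.6 / 380725.92 = 1.127655 mm/y

1.127655 mm/y


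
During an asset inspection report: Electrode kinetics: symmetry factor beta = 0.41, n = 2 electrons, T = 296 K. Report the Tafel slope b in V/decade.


Apply the Tafel slope relation: b = 2.303*R*T/(beta*n*F)
Numerator: 2.303 * 8.314 * 296 = 5667.55
Denominator: 0.41 * 2 * 96485 = 79117.7
b = 5667.55 / 79117.7 = 0.0716 V/decade

0.0716 V/decade


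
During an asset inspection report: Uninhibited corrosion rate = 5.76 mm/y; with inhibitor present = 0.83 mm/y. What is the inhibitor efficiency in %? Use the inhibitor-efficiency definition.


Apply the inhibitor-efficiency definition: IE = (CR_blank − CR_inh)/CR_blank × 100
IE = (5.76 − 0.83) / 5.76 × 100
IE = 4.93 / 5.76 × 100 = 85.6 %

85.6 %


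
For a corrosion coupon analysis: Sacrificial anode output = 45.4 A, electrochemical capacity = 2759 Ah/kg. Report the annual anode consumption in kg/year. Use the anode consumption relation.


Annual consumption = current * hours per year / capacity
Rate = 45.4 * 8760 / 2759 = 144.1 kg/year

144.1 kg/year


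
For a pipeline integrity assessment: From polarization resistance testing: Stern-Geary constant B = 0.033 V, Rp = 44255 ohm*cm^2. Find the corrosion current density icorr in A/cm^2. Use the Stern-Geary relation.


Apply the Stern-Geary relation: icorr = B / Rp
icorr = 0.033 / 44255 = 7.457×10^-7 A/cm^2

7.457×10^-7 A/cm^2


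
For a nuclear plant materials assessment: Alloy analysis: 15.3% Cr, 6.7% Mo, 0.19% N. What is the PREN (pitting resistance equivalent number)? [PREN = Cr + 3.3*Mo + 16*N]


Apply the PREN formula: PREN = Cr + 3.3*Mo + 16*N
PREN = 15.3 + 3.3*6.7 + 16*0.19
PREN = 15.3 + 22.11 + 3.04 = 40.45

40.45


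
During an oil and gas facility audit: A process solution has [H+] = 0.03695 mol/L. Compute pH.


pH = −log10[H+]
pH = −log10(0.03695) = 1.43

1.43


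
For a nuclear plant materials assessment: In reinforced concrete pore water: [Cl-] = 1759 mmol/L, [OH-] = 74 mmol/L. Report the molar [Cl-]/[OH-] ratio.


Threshold parameter = [Cl-] / [OH-] (molar basis; both in mmol/L, so units cancel)
Ratio = 1759 / 74 = 23.77

23.77


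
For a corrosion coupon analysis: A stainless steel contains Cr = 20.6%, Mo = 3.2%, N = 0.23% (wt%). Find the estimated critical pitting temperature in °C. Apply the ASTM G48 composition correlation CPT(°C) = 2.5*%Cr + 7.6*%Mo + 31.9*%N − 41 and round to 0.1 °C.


Apply the ASTM G48 empirical CPT estimate: CPT(°C) = 2.5*%Cr + 7.6*%Mo + 31.9*%N − 41
2.5*20.6 = 51.5; 7.6*3.2 = 24.32; 31.9*0.23 = 7.337
CPT = 51.5 + 24.32 + 7.337 − 41 = 42.157 °C
Rounded to 0.1 °C: CPT ≈ 42.2 °C

42.2 °C


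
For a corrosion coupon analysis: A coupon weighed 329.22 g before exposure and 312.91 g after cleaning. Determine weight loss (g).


Weight loss = initial − final
WL = 329.22 − 312.91 = 16.31 g

16.31 g


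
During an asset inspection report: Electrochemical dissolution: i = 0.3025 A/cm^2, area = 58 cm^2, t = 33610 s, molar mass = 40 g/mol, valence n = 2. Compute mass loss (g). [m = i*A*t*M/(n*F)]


Apply Faraday's law: m = i*A*t*M / (n*F)
Total charge passed Q = i*A*t = 0.3025*58*33610 = 589687.45 C
m = Q*M/(n*F) = 589687.45*40/(2*96485) = 122.234 g

122.234 g


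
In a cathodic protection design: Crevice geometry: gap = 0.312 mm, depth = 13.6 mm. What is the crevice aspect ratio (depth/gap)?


Aspect ratio = depth / gap
Ratio = 13.6 / 0.312 = 43.6

43.6


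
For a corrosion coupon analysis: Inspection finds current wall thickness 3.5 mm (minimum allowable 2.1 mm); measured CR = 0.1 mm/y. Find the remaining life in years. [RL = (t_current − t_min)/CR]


Apply the remaining-life relation: RL = (t_current − t_min) / CR
RL = (3.5 − 2.1) / 0.1 = 1.4 / 0.1 = 14.0 years

14.0 years


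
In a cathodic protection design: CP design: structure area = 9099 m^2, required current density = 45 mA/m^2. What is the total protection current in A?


I = area * current density, then convert mA → A (÷1000)
I = 9099 * 45 / 1000 = 409.46 A

409.46 A


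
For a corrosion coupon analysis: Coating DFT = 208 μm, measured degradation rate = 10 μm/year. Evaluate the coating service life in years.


Service life = thickness / degradation rate
Life = 208 / 10 = 20.8 years

20.8 years


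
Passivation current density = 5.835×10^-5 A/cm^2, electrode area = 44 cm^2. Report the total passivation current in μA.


I = i_pass * A, then convert A → μA (×10^6)
I = 5.835×10^-5 * 44 * 10^6 = 2567.4 μA

2567.4 μA


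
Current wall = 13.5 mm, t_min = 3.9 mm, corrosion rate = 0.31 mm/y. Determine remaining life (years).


Apply the remaining-life relation: RL = (t_current − t_min) / CR
RL = (13.5 − 3.9) / 0.31 = 9.6 / 0.31 = 31.0 years

31.0 years


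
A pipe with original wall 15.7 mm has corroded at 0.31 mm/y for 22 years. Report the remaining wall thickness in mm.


Remaining wall = original − CR × time
t = 15.7 − 0.31*22 = 15.7 − 6.82 = 8.88 mm

8.88 mm


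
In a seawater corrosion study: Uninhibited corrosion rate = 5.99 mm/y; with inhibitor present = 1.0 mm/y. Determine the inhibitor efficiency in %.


Apply the inhibitor-efficiency definition: IE = (CR_blank − CR_inh)/CR_blank × 100
IE = (5.99 − 1.0) / 5.99 × 100
IE = 4.99 / 5.99 × 100 = 83.3 %

83.3 %


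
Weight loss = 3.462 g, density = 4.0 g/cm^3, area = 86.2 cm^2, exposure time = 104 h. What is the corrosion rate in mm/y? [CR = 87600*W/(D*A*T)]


Apply the mm/y weight-loss relation: CR = 87600 * W / (D * A * T)
Numerator: 87600 * 3.462 = 303271.2
Denominator: 4.0 * 86.2 * 104 = 35859.2
CR = 303271.2 / 35859.2 = 8.45728 mm/y

8.45728 mm/y


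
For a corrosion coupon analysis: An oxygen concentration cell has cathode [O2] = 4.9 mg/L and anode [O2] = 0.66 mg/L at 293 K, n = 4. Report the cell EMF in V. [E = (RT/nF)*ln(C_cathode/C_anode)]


Apply the Nernst concentration-cell relation: E = (RT/nF)*ln(C_cathode/C_anode)
RT/nF = 8.314*293/(4*96485) = 0.00631187 V
ln(4.9/0.66) = 2.00475
E = 0.00631187 * 2.00475 = 0.01265 V

0.01265 V


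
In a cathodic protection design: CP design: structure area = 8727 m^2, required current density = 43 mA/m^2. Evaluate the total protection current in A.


I = area * current density, then convert mA → A (÷1000)
I = 8727 * 43 / 1000 = 375.26 A

375.26 A


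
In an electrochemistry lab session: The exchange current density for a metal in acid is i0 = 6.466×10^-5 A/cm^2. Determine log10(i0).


i0 = 6.466×10^-5 A/cm^2
log10(i0) = -4.189

-4.189


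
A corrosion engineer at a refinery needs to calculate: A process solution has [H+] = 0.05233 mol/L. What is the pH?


pH = −log10[H+]
pH = −log10(0.05233) = 1.28

1.28


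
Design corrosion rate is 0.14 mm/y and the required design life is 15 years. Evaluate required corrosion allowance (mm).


Corrosion allowance = CR × design life
CA = 0.14 * 15 = 2.1 mm

2.1 mm


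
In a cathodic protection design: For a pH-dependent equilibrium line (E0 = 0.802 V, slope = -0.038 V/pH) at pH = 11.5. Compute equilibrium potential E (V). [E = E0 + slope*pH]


Apply the Pourbaix line equation: E = E0 + slope*pH
E = 0.802 + (-0.038)*11.5 = 0.802 + (-0.437) = 0.365 V
Rounded to 4 decimal places: E = 0.3650 V

0.3650 V


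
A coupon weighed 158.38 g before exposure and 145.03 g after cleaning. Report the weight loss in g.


Weight loss = initial − final
WL = 158.38 − 145.03 = 13.35 g

13.35 g


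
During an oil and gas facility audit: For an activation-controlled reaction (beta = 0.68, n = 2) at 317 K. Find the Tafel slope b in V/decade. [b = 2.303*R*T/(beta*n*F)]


Apply the Tafel slope relation: b = 2.303*R*T/(beta*n*F)
Numerator: 2.303 * 8.314 * 317 = 6069.64
Denominator: 0.68 * 2 * 96485 = 131219.6
b = 6069.64 / 131219.6 = 0.046 V/decade

0.046 V/decade


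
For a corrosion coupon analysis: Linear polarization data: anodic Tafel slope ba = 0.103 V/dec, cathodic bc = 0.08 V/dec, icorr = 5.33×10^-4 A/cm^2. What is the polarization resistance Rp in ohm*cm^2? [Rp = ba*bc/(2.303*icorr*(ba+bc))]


Apply the Stern-Geary equation: Rp = ba*bc / (2.303*icorr*(ba+bc))
ba*bc = 0.103*0.08 = 0.00824
ba+bc = 0.183; 2.303*icorr*(ba+bc) = 2.303*5.33×10^-4*0.183 = 2.2463232×10^-4
Rp = 0.00824 / 2.2463232×10^-4 = 36.7 ohm*cm^2

36.7 ohm*cm^2


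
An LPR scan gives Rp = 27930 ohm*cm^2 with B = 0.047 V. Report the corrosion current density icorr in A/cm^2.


Apply the Stern-Geary relation: icorr = B / Rp
icorr = 0.047 / 27930 = 1.683×10^-6 A/cm^2

1.683×10^-6 A/cm^2


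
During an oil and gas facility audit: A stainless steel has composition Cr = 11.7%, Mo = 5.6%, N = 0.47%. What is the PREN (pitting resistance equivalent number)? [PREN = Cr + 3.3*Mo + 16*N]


Apply the PREN formula: PREN = Cr + 3.3*Mo + 16*N
PREN = 11.7 + 3.3*5.6 + 16*0.47
PREN = 11.7 + 18.48 + 7.52 = 37.7

37.7


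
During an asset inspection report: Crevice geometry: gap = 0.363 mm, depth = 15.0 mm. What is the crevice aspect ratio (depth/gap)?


Aspect ratio = depth / gap
Ratio = 15.0 / 0.363 = 41.3

41.3


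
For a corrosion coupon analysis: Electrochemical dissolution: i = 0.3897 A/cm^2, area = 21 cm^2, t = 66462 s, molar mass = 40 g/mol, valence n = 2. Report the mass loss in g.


Apply Faraday's law: m = i*A*t*M / (n*F)
Total charge passed Q = i*A*t = 0.3897*21*66462 = 543905.0694 C
m = Q*M/(n*F) = 543905.0694*40/(2*96485) = 112.744 g

112.744 g


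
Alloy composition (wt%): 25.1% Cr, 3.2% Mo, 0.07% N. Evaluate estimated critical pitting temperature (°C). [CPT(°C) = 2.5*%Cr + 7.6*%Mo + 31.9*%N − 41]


Apply the ASTM G48 empirical CPT estimate: CPT(°C) = 2.5*%Cr + 7.6*%Mo + 31.9*%N − 41
2.5*25.1 = 62.75; 7.6*3.2 = 24.32; 31.9*0.07 = 2.233
CPT = 62.75 + 24.32 + 2.233 − 41 = 48.303 °C
Rounded to 0.1 °C: CPT ≈ 48.3 °C

48.3 °C


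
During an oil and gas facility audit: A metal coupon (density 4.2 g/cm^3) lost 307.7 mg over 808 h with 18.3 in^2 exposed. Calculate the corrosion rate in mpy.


Apply the mpy weight-loss relation: CR = 534 * W / (D * A * T)
Numerator: 534 * 307.7 = 164311.8
Denominator: 4.2 * 18.3 * 808 = 62102.88
CR = 164311.8 / 62102.88 = 2.6458 mpy

2.6458 mpy


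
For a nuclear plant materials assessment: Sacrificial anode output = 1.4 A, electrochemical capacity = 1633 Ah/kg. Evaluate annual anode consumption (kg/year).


Annual consumption = current * hours per year / capacity
Rate = 1.4 * 8760 / 1633 = 7.5 kg/year

7.5 kg/year


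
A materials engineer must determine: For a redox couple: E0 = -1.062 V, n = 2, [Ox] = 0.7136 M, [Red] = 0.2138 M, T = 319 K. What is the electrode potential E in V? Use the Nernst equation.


Apply the Nernst equation: E = E0 + (RT/nF)*ln([Ox]/[Red])
Step 1: RT/nF = 8.314*319/(2*96485) = 0.01374393 V
Step 2: [Ox]/[Red] = 0.7136/0.2138 = 3.337699
Step 3: ln(3.337699) = 1.205282
Step 4: correction = 0.01374393 * 1.205282 = 0.017 V
E = -1.062 + 0.017 = -1.045 V

-1.045 V


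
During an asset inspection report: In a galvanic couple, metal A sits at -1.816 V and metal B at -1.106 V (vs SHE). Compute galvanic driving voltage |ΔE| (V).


Driving voltage is the absolute potential difference.
|ΔE| = |-1.816 − (-1.106)| = 0.71 V

0.71 V


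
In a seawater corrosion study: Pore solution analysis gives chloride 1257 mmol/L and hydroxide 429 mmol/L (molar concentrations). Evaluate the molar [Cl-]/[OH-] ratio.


Threshold parameter = [Cl-] / [OH-] (molar basis; both in mmol/L, so units cancel)
Ratio = 1257 / 429 = 2.93

2.93


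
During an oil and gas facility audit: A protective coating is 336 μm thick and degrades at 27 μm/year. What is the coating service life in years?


Service life = thickness / degradation rate
Life = 336 / 27 = 12.4 years

12.4 years


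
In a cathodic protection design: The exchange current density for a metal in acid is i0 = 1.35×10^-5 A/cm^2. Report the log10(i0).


i0 = 1.35×10^-5 A/cm^2
log10(i0) = -4.87

-4.87


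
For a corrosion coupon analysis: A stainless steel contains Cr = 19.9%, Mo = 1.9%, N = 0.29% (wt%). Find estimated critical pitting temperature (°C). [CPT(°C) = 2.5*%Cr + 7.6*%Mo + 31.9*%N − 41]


Apply the ASTM G48 empirical CPT estimate: CPT(°C) = 2.5*%Cr + 7.6*%Mo + 31.9*%N − 41
2.5*19.9 = 49.75; 7.6*1.9 = 14.44; 31.9*0.29 = 9.251
CPT = 49.75 + 14.44 + 9.251 − 41 = 32.441 °C
Rounded to 0.1 °C: CPT ≈ 32.4 °C

32.4 °C


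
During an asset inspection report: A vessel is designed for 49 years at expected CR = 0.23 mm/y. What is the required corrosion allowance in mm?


Corrosion allowance = CR × design life
CA = 0.23 * 49 = 11.27 mm

11.27 mm


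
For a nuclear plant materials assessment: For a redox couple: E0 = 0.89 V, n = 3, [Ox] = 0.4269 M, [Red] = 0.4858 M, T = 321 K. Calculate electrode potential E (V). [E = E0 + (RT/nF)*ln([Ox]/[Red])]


Apply the Nernst equation: E = E0 + (RT/nF)*ln([Ox]/[Red])
Step 1: RT/nF = 8.314*321/(3*96485) = 0.00922007 V
Step 2: [Ox]/[Red] = 0.4269/0.4858 = 0.878757
Step 3: ln(0.878757) = -0.129247
Step 4: correction = 0.00922007 * -0.129247 = -0.001 V
E = 0.89 + -0.001 = 0.889 V

0.889 V


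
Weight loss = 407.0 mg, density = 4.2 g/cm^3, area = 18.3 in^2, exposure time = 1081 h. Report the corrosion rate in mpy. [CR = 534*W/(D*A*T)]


Apply the mpy weight-loss relation: CR = 534 * W / (D * A * T)
Numerator: 534 * 407.0 = 217338.0
Denominator: 4.2 * 18.3 * 1081 = 83085.66
CR = 217338.0 / 83085.66 = 2.616 mpy

2.616 mpy


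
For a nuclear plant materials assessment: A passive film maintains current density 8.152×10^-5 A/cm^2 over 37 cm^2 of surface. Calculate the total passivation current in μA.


I = i_pass * A, then convert A → μA (×10^6)
I = 8.152×10^-5 * 37 * 10^6 = 3016.24 μA

3016.24 μA


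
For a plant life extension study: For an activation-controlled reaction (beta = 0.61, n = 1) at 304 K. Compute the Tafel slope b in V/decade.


Apply the Tafel slope relation: b = 2.303*R*T/(beta*n*F)
Numerator: 2.303 * 8.314 * 304 = 5820.73
Denominator: 0.61 * 1 * 96485 = 58855.85
b = 5820.73 / 58855.85 = 0.0989 V/decade

0.0989 V/decade


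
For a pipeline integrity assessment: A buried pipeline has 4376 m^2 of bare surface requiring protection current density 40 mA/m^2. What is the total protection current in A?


I = area * current density, then convert mA → A (÷1000)
I = 4376 * 40 / 1000 = 175.04 A

175.04 A


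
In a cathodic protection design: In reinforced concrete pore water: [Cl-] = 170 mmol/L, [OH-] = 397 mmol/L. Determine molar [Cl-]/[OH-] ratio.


Threshold parameter = [Cl-] / [OH-] (molar basis; both in mmol/L, so units cancel)
Ratio = 170 / 397 = 0.43

0.43


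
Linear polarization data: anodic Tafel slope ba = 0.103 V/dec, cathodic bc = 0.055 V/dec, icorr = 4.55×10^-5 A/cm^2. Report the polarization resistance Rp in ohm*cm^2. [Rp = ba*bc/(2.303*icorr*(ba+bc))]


Apply the Stern-Geary equation: Rp = ba*bc / (2.303*icorr*(ba+bc))
ba*bc = 0.103*0.055 = 0.005665
ba+bc = 0.158; 2.303*icorr*(ba+bc) = 2.303*4.55×10^-5*0.158 = 1.6556267×10^-5
Rp = 0.005665 / 1.6556267×10^-5 = 342.17 ohm*cm^2

342.17 ohm*cm^2
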